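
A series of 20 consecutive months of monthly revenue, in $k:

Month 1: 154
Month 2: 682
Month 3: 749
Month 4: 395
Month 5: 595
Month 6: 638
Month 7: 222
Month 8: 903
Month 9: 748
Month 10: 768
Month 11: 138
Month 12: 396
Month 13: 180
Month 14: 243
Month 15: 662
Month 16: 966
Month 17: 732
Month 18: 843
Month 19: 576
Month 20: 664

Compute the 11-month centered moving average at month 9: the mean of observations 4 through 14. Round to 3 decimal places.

Sum of periods 4–14: 395 + 595 + 638 + 222 + 903 + 748 + 768 + 138 + 396 + 180 + 243 = 5226
Divide by 11: 5226 / 11 = 475.091

475.091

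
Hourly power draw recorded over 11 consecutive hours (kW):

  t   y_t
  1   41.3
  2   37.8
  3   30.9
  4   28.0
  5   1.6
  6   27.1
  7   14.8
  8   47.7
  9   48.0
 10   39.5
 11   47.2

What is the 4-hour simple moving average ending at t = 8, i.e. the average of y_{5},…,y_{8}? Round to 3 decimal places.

22.800

Sum of periods 5–8: 1.6 + 27.1 + 14.8 + 47.7 = 91.2
Divide by 4: 91.2 / 4 = 22.800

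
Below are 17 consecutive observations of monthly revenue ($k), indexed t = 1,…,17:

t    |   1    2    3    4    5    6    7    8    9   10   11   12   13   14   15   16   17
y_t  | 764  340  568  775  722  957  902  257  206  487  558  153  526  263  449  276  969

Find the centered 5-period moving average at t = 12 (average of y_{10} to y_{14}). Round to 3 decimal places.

397.400

Sum of periods 10–14: 487 + 558 + 153 + 526 + 263 = 1987
Divide by 5: 1987 / 5 = 397.400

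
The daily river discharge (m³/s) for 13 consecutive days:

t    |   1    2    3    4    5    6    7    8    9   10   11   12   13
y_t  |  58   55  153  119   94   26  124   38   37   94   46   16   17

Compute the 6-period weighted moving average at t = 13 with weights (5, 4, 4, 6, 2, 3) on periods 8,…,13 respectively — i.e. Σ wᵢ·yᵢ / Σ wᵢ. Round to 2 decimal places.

Weighted sum: 5·38 + 4·37 + 4·94 + 6·46 + 2·16 + 3·17 = 190 + 148 + 376 + 276 + 32 + 51 = 1073
Weight total: 5 + 4 + 4 + 6 + 2 + 3 = 24
WMA = 1073 / 24 = 44.71

44.71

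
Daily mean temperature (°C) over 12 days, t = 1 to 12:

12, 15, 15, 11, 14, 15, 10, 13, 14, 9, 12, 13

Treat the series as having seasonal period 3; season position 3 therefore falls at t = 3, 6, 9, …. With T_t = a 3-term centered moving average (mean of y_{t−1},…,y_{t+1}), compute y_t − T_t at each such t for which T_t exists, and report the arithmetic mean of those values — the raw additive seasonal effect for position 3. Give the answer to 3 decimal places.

Season position 3 occurs at t = 3, 6, 9 (where T_t is defined).
t=3: T_3 = 13.66667; y_3 − T_3 = 15 − 13.66667 = 1.33333
t=6: T_6 = 13.00000; y_6 − T_6 = 15 − 13.00000 = 2.00000
t=9: T_9 = 12.00000; y_9 − T_9 = 14 − 12.00000 = 2.00000
Mean deviation: (1.33333 + 2.00000 + 2.00000) / 3 = 1.778

1.778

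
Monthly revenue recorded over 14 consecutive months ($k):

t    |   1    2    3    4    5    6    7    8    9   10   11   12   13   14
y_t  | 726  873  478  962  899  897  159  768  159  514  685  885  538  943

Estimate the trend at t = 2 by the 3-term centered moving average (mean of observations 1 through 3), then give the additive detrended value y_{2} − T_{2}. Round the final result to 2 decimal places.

Trend T_2 = (726 + 873 + 478) / 3 = 2077/3 = 692.3333
Detrended value: 873 − 692.3333 = 180.67

180.67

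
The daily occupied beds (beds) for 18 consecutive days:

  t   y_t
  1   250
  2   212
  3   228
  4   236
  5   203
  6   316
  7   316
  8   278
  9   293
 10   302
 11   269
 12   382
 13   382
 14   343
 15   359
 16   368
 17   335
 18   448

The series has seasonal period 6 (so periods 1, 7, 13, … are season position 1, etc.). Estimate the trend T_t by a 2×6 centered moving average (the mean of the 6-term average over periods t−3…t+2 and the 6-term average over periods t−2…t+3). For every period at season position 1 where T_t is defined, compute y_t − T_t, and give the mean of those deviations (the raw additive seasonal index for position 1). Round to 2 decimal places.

36.92

Season position 1 occurs at t = 7, 13 (where T_t is defined).
t=7: T_7 = 279.1667; y_7 − T_7 = 316 − 279.1667 = 36.8333
t=13: T_13 = 345.0000; y_13 − T_13 = 382 − 345.0000 = 37.0000
Mean deviation: (36.8333 + 37.0000) / 2 = 36.92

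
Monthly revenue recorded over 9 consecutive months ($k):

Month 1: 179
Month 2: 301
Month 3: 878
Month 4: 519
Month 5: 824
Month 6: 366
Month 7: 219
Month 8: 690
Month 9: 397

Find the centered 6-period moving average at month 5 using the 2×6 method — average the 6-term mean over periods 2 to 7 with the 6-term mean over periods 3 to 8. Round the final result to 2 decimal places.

550.25

Sum over 2–7: 301 + 878 + 519 + 824 + 366 + 219 = 3107
Sum over 3–8: 878 + 519 + 824 + 366 + 219 + 690 = 3496
CMA at t=5 = (3107 + 3496) / (2·6) = 6603 / 12 = 550.25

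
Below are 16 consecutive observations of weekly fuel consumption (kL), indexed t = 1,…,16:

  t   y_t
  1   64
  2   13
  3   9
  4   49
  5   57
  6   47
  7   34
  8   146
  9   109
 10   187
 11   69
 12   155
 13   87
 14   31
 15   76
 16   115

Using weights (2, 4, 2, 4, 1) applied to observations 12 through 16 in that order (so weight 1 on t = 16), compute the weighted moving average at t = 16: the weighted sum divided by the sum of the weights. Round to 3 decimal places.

87.615

Weighted sum: 2·155 + 4·87 + 2·31 + 4·76 + 1·115 = 310 + 348 + 62 + 304 + 115 = 1139
Weight total: 2 + 4 + 2 + 4 + 1 = 13
WMA = 1139 / 13 = 87.615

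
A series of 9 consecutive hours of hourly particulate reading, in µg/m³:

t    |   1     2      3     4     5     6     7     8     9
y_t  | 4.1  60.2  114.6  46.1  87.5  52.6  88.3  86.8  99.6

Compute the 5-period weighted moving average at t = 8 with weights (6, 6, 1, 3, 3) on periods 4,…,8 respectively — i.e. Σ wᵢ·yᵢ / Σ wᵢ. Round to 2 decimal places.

Weighted sum: 6·46.1 + 6·87.5 + 1·52.6 + 3·88.3 + 3·86.8 = 276.6 + 525.0 + 52.6 + 264.9 + 260.4 = 1379.5
Weight total: 6 + 6 + 1 + 3 + 3 = 19
WMA = 1379.5 / 19 = 72.61

72.61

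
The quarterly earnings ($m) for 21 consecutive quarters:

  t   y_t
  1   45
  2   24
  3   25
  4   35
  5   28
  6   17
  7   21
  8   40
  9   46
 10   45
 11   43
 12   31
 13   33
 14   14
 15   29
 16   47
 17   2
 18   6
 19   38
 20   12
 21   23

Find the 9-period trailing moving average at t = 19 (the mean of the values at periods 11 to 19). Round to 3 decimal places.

Sum of periods 11–19: 43 + 31 + 33 + 14 + 29 + 47 + 2 + 6 + 38 = 243
Divide by 9: 243 / 9 = 27.000

27.000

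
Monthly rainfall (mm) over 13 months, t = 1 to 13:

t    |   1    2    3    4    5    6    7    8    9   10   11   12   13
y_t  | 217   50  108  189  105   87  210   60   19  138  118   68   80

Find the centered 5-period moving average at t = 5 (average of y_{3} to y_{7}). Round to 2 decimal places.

Sum of periods 3–7: 108 + 189 + 105 + 87 + 210 = 699
Divide by 5: 699 / 5 = 139.80

139.80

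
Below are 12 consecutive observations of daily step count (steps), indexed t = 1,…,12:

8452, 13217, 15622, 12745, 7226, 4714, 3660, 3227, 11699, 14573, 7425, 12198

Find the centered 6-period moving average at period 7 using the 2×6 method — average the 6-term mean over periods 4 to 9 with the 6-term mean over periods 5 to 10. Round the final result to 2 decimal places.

7364.17

Sum over 4–9: 12745 + 7226 + 4714 + 3660 + 3227 + 11699 = 43271
Sum over 5–10: 7226 + 4714 + 3660 + 3227 + 11699 + 14573 = 45099
CMA at t=7 = (43271 + 45099) / (2·6) = 88370 / 12 = 7364.17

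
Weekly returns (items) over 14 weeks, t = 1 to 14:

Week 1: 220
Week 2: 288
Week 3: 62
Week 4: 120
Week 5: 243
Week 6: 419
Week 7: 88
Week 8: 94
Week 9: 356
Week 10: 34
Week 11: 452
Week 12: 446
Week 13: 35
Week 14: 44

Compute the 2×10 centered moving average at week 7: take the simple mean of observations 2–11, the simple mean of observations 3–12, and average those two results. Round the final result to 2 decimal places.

223.50

Sum over 2–11: 288 + 62 + 120 + 243 + 419 + 88 + 94 + 356 + 34 + 452 = 2156
Sum over 3–12: 62 + 120 + 243 + 419 + 88 + 94 + 356 + 34 + 452 + 446 = 2314
CMA at t=7 = (2156 + 2314) / (2·10) = 4470 / 20 = 223.50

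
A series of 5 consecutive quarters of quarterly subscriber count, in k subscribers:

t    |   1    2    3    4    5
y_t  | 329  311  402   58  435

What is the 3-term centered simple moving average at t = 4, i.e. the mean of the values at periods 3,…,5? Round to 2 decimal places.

Sum of periods 3–5: 402 + 58 + 435 = 895
Divide by 3: 895 / 3 = 298.33

298.33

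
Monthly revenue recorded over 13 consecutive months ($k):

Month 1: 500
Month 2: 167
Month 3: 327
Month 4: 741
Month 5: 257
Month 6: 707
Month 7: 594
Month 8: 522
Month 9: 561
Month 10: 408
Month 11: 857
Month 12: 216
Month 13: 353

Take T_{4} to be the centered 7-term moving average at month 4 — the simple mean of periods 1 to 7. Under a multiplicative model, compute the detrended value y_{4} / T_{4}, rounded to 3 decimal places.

1.575

Trend T_4 = (500 + 167 + 327 + 741 + 257 + 707 + 594) / 7 = 3293/7 = 470.42857
Ratio to trend: 741 / 470.42857 = 1.575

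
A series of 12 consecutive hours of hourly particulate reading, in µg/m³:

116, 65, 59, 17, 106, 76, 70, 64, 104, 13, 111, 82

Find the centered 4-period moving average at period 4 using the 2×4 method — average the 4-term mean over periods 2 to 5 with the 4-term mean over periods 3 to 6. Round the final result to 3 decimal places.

63.125

Sum over 2–5: 65 + 59 + 17 + 106 = 247
Sum over 3–6: 59 + 17 + 106 + 76 = 258
CMA at t=4 = (247 + 258) / (2·4) = 505 / 8 = 63.125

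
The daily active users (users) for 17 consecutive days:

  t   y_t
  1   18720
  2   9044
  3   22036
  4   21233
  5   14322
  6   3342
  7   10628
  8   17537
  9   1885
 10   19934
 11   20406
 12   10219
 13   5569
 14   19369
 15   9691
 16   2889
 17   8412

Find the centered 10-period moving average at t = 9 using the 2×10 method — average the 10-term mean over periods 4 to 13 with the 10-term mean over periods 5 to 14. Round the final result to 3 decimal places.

12414.300

Sum over 4–13: 21233 + 14322 + 3342 + 10628 + 17537 + 1885 + 19934 + 20406 + 10219 + 5569 = 125075
Sum over 5–14: 14322 + 3342 + 10628 + 17537 + 1885 + 19934 + 20406 + 10219 + 5569 + 19369 = 123211
CMA at t=9 = (125075 + 123211) / (2·10) = 248286 / 20 = 12414.300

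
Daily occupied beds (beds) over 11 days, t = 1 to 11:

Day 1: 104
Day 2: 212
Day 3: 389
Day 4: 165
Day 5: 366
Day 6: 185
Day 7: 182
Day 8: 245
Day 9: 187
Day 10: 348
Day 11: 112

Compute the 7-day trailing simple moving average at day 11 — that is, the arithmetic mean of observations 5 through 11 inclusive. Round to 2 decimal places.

232.14

Sum of periods 5–11: 366 + 185 + 182 + 245 + 187 + 348 + 112 = 1625
Divide by 7: 1625 / 7 = 232.14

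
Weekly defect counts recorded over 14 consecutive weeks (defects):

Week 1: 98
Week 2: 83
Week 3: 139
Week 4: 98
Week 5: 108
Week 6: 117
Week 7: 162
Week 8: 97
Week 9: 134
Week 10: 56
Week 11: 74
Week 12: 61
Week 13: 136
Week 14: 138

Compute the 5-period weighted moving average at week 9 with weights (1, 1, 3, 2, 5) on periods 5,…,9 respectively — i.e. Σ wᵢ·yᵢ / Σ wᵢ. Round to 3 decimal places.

Weighted sum: 1·108 + 1·117 + 3·162 + 2·97 + 5·134 = 108 + 117 + 486 + 194 + 670 = 1575
Weight total: 1 + 1 + 3 + 2 + 5 = 12
WMA = 1575 / 12 = 131.250

131.250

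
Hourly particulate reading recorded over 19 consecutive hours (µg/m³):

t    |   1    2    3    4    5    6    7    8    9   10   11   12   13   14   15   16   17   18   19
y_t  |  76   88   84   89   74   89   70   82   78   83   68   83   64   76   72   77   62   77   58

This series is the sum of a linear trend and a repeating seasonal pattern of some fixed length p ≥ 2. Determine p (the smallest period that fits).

6

First differences y_{t+1} − y_t: 12, -4, 5, -15, 15, -19, 12, -4, 5, -15, 15, -19, 12, -4, …
The difference pattern repeats every 6 terms and not for any smaller step, so p = 6.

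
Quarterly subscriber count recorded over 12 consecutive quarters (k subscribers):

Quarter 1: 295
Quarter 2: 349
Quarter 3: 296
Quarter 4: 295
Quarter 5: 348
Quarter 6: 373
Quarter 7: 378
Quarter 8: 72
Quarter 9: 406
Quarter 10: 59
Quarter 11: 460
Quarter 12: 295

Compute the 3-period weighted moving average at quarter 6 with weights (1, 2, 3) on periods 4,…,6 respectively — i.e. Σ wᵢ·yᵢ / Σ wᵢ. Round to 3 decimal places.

Weighted sum: 1·295 + 2·348 + 3·373 = 295 + 696 + 1119 = 2110
Weight total: 1 + 2 + 3 = 6
WMA = 2110 / 6 = 351.667

351.667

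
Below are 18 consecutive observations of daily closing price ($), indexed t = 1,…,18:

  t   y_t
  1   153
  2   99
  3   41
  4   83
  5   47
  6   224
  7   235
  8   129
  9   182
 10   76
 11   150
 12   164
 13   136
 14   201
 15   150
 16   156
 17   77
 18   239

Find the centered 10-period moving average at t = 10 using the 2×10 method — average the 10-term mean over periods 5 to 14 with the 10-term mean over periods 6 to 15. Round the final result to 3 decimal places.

Sum over 5–14: 47 + 224 + 235 + 129 + 182 + 76 + 150 + 164 + 136 + 201 = 1544
Sum over 6–15: 224 + 235 + 129 + 182 + 76 + 150 + 164 + 136 + 201 + 150 = 1647
CMA at t=10 = (1544 + 1647) / (2·10) = 3191 / 20 = 159.550

159.550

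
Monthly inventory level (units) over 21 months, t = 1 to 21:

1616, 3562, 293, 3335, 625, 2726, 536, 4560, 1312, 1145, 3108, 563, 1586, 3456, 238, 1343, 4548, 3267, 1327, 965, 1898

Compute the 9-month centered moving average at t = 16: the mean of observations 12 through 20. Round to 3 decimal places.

Sum of periods 12–20: 563 + 1586 + 3456 + 238 + 1343 + 4548 + 3267 + 1327 + 965 = 17293
Divide by 9: 17293 / 9 = 1921.444

1921.444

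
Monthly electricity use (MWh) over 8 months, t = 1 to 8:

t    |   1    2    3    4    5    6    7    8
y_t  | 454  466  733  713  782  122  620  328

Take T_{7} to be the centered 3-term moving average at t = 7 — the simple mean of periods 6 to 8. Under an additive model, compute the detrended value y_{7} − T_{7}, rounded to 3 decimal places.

Trend T_7 = (122 + 620 + 328) / 3 = 1070/3 = 356.66667
Detrended value: 620 − 356.66667 = 263.333

263.333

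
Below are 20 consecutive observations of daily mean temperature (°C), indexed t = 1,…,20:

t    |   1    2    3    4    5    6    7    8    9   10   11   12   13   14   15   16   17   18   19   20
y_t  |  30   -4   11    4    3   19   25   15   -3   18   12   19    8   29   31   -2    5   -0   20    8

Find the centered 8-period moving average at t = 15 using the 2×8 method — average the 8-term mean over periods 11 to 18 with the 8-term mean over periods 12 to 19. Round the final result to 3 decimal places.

13.250

Sum over 11–18: 12 + 19 + 8 + 29 + 31 + (-2) + 5 + (-0) = 102
Sum over 12–19: 19 + 8 + 29 + 31 + (-2) + 5 + (-0) + 20 = 110
CMA at t=15 = (102 + 110) / (2·8) = 212 / 16 = 13.250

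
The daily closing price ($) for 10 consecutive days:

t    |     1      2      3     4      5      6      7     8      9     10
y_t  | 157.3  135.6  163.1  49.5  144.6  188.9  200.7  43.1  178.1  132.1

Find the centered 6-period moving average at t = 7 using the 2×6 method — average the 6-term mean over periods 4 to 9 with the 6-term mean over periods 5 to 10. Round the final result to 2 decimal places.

141.03

Sum over 4–9: 49.5 + 144.6 + 188.9 + 200.7 + 43.1 + 178.1 = 804.9
Sum over 5–10: 144.6 + 188.9 + 200.7 + 43.1 + 178.1 + 132.1 = 887.5
CMA at t=7 = (804.9 + 887.5) / (2·6) = 1692.4 / 12 = 141.03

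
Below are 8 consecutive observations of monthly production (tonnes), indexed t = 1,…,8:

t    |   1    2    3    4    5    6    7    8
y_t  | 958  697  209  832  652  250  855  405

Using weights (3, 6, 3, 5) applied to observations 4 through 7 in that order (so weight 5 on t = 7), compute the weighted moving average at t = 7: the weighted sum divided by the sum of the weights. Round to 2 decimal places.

Weighted sum: 3·832 + 6·652 + 3·250 + 5·855 = 2496 + 3912 + 750 + 4275 = 11433
Weight total: 3 + 6 + 3 + 5 = 17
WMA = 11433 / 17 = 672.53

672.53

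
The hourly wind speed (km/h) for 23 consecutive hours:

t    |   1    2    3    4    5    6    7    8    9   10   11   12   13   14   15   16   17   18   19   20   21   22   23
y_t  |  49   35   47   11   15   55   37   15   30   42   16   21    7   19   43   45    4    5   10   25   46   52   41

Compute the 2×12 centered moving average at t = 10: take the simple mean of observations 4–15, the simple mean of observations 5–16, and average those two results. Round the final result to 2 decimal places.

Sum over 4–15: 11 + 15 + 55 + 37 + 15 + 30 + 42 + 16 + 21 + 7 + 19 + 43 = 311
Sum over 5–16: 15 + 55 + 37 + 15 + 30 + 42 + 16 + 21 + 7 + 19 + 43 + 45 = 345
CMA at t=10 = (311 + 345) / (2·12) = 656 / 24 = 27.33

27.33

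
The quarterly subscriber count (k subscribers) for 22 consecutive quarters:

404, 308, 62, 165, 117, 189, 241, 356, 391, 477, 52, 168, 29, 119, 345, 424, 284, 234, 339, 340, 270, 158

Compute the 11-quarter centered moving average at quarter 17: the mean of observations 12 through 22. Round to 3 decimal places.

Sum of periods 12–22: 168 + 29 + 119 + 345 + 424 + 284 + 234 + 339 + 340 + 270 + 158 = 2710
Divide by 11: 2710 / 11 = 246.364

246.364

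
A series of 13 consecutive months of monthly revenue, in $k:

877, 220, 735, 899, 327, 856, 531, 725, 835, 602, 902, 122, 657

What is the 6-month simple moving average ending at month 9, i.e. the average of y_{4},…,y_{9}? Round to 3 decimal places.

Sum of periods 4–9: 899 + 327 + 856 + 531 + 725 + 835 = 4173
Divide by 6: 4173 / 6 = 695.500

695.500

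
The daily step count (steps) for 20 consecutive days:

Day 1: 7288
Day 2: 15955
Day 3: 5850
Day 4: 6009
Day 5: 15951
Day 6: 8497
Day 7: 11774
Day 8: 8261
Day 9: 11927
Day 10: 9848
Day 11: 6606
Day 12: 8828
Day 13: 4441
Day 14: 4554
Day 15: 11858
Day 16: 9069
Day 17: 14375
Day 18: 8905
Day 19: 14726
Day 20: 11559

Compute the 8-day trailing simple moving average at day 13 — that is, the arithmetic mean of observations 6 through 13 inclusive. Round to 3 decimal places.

8772.750

Sum of periods 6–13: 8497 + 11774 + 8261 + 11927 + 9848 + 6606 + 8828 + 4441 = 70182
Divide by 8: 70182 / 8 = 8772.750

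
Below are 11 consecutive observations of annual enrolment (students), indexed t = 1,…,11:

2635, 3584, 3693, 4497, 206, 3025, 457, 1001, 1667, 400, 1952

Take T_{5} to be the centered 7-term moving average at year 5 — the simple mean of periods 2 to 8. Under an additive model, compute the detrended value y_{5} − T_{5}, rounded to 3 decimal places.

-2145.857

Trend T_5 = (3584 + 3693 + 4497 + 206 + 3025 + 457 + 1001) / 7 = 16463/7 = 2351.85714
Detrended value: 206 − 2351.85714 = -2145.857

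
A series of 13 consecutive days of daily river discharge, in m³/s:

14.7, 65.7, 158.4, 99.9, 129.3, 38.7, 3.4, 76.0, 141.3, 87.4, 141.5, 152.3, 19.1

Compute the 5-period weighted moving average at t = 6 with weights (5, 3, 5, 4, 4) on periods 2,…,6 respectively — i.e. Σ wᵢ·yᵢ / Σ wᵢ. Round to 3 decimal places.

Weighted sum: 5·65.7 + 3·158.4 + 5·99.9 + 4·129.3 + 4·38.7 = 328.5 + 475.2 + 499.5 + 517.2 + 154.8 = 1975.2
Weight total: 5 + 3 + 5 + 4 + 4 = 21
WMA = 1975.2 / 21 = 94.057

94.057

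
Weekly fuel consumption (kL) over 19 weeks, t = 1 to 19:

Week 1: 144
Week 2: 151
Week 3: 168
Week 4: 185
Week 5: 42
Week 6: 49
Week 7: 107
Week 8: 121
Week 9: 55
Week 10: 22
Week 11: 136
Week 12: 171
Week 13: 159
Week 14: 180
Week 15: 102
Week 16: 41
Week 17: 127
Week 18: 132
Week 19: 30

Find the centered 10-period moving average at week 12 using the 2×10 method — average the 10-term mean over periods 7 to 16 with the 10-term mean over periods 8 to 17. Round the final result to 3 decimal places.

110.400

Sum over 7–16: 107 + 121 + 55 + 22 + 136 + 171 + 159 + 180 + 102 + 41 = 1094
Sum over 8–17: 121 + 55 + 22 + 136 + 171 + 159 + 180 + 102 + 41 + 127 = 1114
CMA at t=12 = (1094 + 1114) / (2·10) = 2208 / 20 = 110.400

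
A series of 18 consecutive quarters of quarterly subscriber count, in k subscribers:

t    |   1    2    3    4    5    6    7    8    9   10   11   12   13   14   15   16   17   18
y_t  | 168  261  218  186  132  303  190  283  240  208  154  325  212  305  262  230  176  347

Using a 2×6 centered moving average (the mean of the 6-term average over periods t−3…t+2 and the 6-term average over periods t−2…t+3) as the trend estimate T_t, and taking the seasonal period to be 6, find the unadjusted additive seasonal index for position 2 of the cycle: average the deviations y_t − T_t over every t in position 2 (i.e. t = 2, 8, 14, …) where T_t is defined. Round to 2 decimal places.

55.17

Season position 2 occurs at t = 8, 14 (where T_t is defined).
t=8: T_8 = 227.8333; y_8 − T_8 = 283 − 227.8333 = 55.1667
t=14: T_14 = 249.8333; y_14 − T_14 = 305 − 249.8333 = 55.1667
Mean deviation: (55.1667 + 55.1667) / 2 = 55.17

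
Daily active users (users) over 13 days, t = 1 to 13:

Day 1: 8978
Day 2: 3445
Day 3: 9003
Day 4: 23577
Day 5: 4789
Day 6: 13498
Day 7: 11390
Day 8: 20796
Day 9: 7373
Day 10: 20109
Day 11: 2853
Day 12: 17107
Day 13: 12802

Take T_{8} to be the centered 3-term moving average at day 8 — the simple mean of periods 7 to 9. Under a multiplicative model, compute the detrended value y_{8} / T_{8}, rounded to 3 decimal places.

1.577

Trend T_8 = (11390 + 20796 + 7373) / 3 = 39559/3 = 13186.33333
Ratio to trend: 20796 / 13186.33333 = 1.577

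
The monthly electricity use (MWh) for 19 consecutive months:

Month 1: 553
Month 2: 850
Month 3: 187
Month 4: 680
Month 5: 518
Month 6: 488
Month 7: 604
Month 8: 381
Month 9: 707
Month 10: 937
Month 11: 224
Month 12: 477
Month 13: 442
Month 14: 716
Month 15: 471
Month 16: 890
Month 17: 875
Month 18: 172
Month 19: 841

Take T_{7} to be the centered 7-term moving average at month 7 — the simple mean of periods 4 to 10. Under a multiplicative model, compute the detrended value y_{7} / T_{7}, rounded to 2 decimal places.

0.98

Trend T_7 = (680 + 518 + 488 + 604 + 381 + 707 + 937) / 7 = 4315/7 = 616.4286
Ratio to trend: 604 / 616.4286 = 0.98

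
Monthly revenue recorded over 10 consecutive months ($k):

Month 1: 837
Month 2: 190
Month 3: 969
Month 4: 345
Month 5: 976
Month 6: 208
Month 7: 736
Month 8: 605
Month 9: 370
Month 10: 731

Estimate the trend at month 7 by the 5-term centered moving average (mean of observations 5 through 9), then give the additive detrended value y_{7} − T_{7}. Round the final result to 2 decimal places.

Trend T_7 = (976 + 208 + 736 + 605 + 370) / 5 = 2895/5 = 579.0000
Detrended value: 736 − 579.0000 = 157.00

157.00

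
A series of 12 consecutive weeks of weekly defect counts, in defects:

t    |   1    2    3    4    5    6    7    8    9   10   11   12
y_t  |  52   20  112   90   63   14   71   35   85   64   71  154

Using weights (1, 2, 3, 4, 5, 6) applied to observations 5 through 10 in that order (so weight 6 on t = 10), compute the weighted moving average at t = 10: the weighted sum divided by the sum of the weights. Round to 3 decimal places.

59.667

Weighted sum: 1·63 + 2·14 + 3·71 + 4·35 + 5·85 + 6·64 = 63 + 28 + 213 + 140 + 425 + 384 = 1253
Weight total: 1 + 2 + 3 + 4 + 5 + 6 = 21
WMA = 1253 / 21 = 59.667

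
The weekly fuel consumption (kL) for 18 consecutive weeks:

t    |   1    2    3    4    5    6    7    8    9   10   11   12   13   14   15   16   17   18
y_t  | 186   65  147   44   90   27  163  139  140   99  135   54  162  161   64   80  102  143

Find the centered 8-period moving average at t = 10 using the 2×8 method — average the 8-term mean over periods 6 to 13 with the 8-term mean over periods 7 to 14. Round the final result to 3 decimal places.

Sum over 6–13: 27 + 163 + 139 + 140 + 99 + 135 + 54 + 162 = 919
Sum over 7–14: 163 + 139 + 140 + 99 + 135 + 54 + 162 + 161 = 1053
CMA at t=10 = (919 + 1053) / (2·8) = 1972 / 16 = 123.250

123.250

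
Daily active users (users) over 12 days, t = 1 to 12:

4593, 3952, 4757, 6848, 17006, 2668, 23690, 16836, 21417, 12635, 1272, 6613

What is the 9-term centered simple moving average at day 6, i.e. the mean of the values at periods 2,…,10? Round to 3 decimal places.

Sum of periods 2–10: 3952 + 4757 + 6848 + 17006 + 2668 + 23690 + 16836 + 21417 + 12635 = 109809
Divide by 9: 109809 / 9 = 12201.000

12201.000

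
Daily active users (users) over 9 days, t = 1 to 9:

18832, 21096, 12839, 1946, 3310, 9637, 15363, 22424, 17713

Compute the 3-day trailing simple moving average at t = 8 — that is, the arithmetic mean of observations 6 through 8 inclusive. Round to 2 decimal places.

15808.00

Sum of periods 6–8: 9637 + 15363 + 22424 = 47424
Divide by 3: 47424 / 3 = 15808.00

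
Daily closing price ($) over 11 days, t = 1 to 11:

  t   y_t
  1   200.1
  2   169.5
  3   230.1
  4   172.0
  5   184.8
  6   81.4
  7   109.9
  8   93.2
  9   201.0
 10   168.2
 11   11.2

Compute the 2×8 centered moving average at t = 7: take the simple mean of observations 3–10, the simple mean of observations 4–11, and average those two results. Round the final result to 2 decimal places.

141.39

Sum over 3–10: 230.1 + 172.0 + 184.8 + 81.4 + 109.9 + 93.2 + 201.0 + 168.2 = 1240.6
Sum over 4–11: 172.0 + 184.8 + 81.4 + 109.9 + 93.2 + 201.0 + 168.2 + 11.2 = 1021.7
CMA at t=7 = (1240.6 + 1021.7) / (2·8) = 2262.3 / 16 = 141.39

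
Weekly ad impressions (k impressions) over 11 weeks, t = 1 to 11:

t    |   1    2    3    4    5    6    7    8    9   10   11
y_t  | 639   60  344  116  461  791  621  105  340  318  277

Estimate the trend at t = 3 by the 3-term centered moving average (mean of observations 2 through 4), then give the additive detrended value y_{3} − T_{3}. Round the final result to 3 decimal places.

Trend T_3 = (60 + 344 + 116) / 3 = 520/3 = 173.33333
Detrended value: 344 − 173.33333 = 170.667

170.667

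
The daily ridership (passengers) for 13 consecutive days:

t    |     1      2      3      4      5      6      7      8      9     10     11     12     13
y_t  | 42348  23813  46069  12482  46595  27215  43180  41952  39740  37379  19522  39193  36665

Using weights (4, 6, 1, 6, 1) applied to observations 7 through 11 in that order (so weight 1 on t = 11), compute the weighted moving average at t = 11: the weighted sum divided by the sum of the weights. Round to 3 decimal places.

39331.556

Weighted sum: 4·43180 + 6·41952 + 1·39740 + 6·37379 + 1·19522 = 172720 + 251712 + 39740 + 224274 + 19522 = 707968
Weight total: 4 + 6 + 1 + 6 + 1 = 18
WMA = 707968 / 18 = 39331.556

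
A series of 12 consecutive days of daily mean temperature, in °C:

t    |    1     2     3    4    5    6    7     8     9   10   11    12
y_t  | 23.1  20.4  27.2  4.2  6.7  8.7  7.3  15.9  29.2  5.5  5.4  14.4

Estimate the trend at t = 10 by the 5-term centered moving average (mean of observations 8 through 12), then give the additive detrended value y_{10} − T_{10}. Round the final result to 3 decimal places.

Trend T_10 = (15.9 + 29.2 + 5.5 + 5.4 + 14.4) / 5 = 70.4/5 = 14.08000
Detrended value: 5.5 − 14.08000 = -8.580

-8.580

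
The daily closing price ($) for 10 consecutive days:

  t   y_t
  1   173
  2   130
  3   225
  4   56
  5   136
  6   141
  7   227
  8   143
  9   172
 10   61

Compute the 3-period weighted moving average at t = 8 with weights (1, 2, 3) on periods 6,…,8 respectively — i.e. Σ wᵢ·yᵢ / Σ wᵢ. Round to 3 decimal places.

170.667

Weighted sum: 1·141 + 2·227 + 3·143 = 141 + 454 + 429 = 1024
Weight total: 1 + 2 + 3 = 6
WMA = 1024 / 6 = 170.667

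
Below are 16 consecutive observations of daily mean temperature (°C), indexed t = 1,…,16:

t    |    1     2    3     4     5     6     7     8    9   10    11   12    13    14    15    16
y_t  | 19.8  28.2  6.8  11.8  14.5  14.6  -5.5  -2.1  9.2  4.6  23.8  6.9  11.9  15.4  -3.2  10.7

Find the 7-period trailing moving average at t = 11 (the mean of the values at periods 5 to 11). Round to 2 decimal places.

8.44

Sum of periods 5–11: 14.5 + 14.6 + (-5.5) + (-2.1) + 9.2 + 4.6 + 23.8 = 59.1
Divide by 7: 59.1 / 7 = 8.44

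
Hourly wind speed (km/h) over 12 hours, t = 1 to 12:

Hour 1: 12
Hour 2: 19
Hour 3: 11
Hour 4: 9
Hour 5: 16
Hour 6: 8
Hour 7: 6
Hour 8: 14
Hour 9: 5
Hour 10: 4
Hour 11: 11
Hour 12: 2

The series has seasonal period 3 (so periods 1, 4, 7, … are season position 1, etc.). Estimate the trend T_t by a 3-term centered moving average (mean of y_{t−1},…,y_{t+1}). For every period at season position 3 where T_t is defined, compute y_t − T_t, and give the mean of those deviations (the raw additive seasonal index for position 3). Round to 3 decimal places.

-2.222

Season position 3 occurs at t = 3, 6, 9 (where T_t is defined).
t=3: T_3 = 13.00000; y_3 − T_3 = 11 − 13.00000 = -2.00000
t=6: T_6 = 10.00000; y_6 − T_6 = 8 − 10.00000 = -2.00000
t=9: T_9 = 7.66667; y_9 − T_9 = 5 − 7.66667 = -2.66667
Mean deviation: (-2.00000 + -2.00000 + -2.66667) / 3 = -2.222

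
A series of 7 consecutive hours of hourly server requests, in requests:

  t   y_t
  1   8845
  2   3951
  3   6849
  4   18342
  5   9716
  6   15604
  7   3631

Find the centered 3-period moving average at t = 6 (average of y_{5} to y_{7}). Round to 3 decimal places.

9650.333

Sum of periods 5–7: 9716 + 15604 + 3631 = 28951
Divide by 3: 28951 / 3 = 9650.333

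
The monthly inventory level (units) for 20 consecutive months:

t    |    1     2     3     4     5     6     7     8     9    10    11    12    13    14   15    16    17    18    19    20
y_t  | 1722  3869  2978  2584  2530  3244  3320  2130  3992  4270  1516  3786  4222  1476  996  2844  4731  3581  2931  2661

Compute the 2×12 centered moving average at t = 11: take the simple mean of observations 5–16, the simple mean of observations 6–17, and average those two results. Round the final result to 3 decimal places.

Sum over 5–16: 2530 + 3244 + 3320 + 2130 + 3992 + 4270 + 1516 + 3786 + 4222 + 1476 + 996 + 2844 = 34326
Sum over 6–17: 3244 + 3320 + 2130 + 3992 + 4270 + 1516 + 3786 + 4222 + 1476 + 996 + 2844 + 4731 = 36527
CMA at t=11 = (34326 + 36527) / (2·12) = 70853 / 24 = 2952.208

2952.208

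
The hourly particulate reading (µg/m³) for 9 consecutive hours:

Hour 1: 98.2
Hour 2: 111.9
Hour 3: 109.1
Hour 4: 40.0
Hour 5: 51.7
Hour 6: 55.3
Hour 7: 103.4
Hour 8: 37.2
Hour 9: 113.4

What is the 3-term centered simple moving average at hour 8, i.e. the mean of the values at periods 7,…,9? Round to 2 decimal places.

Sum of periods 7–9: 103.4 + 37.2 + 113.4 = 254.0
Divide by 3: 254.0 / 3 = 84.67

84.67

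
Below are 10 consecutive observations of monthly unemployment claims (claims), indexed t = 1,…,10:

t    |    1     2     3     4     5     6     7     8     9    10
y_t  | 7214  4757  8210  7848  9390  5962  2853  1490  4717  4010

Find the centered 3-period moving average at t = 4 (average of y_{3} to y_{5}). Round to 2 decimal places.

Sum of periods 3–5: 8210 + 7848 + 9390 = 25448
Divide by 3: 25448 / 3 = 8482.67

8482.67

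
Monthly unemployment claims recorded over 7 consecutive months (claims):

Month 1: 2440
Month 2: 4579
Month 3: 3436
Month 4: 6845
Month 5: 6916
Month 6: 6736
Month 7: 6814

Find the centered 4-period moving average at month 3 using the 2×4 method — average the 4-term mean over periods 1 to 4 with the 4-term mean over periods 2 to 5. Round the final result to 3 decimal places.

Sum over 1–4: 2440 + 4579 + 3436 + 6845 = 17300
Sum over 2–5: 4579 + 3436 + 6845 + 6916 = 21776
CMA at t=3 = (17300 + 21776) / (2·4) = 39076 / 8 = 4884.500

4884.500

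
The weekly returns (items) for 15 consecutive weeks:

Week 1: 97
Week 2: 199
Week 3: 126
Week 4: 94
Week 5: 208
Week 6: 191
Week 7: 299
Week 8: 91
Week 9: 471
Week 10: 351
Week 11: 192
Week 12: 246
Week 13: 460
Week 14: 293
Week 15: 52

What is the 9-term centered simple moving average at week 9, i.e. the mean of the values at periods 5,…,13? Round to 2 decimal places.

278.78

Sum of periods 5–13: 208 + 191 + 299 + 91 + 471 + 351 + 192 + 246 + 460 = 2509
Divide by 9: 2509 / 9 = 278.78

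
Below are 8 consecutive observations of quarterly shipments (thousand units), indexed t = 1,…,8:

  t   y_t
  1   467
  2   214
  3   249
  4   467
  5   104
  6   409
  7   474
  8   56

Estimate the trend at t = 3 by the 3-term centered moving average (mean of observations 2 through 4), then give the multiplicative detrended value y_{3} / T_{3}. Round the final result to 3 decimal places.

0.803

Trend T_3 = (214 + 249 + 467) / 3 = 930/3 = 310.00000
Ratio to trend: 249 / 310.00000 = 0.803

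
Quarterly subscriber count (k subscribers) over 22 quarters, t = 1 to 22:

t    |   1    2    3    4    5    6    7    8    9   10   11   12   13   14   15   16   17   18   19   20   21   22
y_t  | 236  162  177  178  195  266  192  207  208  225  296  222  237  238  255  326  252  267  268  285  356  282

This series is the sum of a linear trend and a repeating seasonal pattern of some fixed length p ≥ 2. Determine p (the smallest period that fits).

First differences y_{t+1} − y_t: -74, 15, 1, 17, 71, -74, 15, 1, 17, 71, -74, 15, …
The difference pattern repeats every 5 terms and not for any smaller step, so p = 5.

5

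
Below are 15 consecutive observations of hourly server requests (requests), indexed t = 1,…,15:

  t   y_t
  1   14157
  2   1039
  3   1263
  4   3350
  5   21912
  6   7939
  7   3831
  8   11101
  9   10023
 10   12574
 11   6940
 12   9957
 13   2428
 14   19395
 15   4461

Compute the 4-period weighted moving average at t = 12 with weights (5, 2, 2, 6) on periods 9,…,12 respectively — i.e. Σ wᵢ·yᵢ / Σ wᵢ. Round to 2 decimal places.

Weighted sum: 5·10023 + 2·12574 + 2·6940 + 6·9957 = 50115 + 25148 + 13880 + 59742 = 148885
Weight total: 5 + 2 + 2 + 6 = 15
WMA = 148885 / 15 = 9925.67

9925.67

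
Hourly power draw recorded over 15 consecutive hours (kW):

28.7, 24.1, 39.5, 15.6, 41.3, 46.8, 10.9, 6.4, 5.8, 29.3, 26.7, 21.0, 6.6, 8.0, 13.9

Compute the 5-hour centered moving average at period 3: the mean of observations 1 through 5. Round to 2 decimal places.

29.84

Sum of periods 1–5: 28.7 + 24.1 + 39.5 + 15.6 + 41.3 = 149.2
Divide by 5: 149.2 / 5 = 29.84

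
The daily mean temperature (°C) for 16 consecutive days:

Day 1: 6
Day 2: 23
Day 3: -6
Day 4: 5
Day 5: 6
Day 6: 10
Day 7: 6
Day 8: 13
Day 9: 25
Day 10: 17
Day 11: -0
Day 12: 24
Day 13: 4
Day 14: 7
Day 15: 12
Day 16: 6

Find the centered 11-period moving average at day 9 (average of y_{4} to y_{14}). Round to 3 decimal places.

10.636

Sum of periods 4–14: 5 + 6 + 10 + 6 + 13 + 25 + 17 + (-0) + 24 + 4 + 7 = 117
Divide by 11: 117 / 11 = 10.636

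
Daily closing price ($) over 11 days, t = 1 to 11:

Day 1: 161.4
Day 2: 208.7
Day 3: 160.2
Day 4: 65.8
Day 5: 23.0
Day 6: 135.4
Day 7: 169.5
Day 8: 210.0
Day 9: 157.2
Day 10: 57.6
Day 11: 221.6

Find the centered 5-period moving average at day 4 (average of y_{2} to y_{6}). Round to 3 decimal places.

Sum of periods 2–6: 208.7 + 160.2 + 65.8 + 23.0 + 135.4 = 593.1
Divide by 5: 593.1 / 5 = 118.620

118.620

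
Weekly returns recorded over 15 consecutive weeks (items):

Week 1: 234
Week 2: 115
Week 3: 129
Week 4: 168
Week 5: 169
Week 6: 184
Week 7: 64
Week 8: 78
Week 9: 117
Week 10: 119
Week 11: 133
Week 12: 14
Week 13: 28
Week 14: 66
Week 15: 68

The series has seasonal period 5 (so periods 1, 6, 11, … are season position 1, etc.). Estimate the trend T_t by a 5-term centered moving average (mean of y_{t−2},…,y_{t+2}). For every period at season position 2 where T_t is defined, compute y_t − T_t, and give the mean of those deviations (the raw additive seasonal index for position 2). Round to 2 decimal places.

-58.20

Season position 2 occurs at t = 7, 12 (where T_t is defined).
t=7: T_7 = 122.4000; y_7 − T_7 = 64 − 122.4000 = -58.4000
t=12: T_12 = 72.0000; y_12 − T_12 = 14 − 72.0000 = -58.0000
Mean deviation: (-58.4000 + -58.0000) / 2 = -58.20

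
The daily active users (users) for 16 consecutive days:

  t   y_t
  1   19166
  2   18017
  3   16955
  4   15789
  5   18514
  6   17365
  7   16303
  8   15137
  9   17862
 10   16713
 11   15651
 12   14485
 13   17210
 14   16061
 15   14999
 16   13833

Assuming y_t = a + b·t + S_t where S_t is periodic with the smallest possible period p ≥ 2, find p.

First differences y_{t+1} − y_t: -1149, -1062, -1166, 2725, -1149, -1062, -1166, 2725, -1149, -1062, …
The difference pattern repeats every 4 terms and not for any smaller step, so p = 4.

4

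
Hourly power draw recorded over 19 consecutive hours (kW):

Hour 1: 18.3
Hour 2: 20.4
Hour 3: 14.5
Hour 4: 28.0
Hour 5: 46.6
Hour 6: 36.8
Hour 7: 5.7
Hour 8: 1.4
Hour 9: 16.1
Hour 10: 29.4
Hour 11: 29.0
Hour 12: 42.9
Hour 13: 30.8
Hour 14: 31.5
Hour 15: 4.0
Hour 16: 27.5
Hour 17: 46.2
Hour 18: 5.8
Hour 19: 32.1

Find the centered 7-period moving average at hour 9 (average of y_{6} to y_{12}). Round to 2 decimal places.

23.04

Sum of periods 6–12: 36.8 + 5.7 + 1.4 + 16.1 + 29.4 + 29.0 + 42.9 = 161.3
Divide by 7: 161.3 / 7 = 23.04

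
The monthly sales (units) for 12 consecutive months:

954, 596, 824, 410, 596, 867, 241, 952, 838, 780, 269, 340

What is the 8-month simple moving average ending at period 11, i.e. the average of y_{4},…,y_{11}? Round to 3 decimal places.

Sum of periods 4–11: 410 + 596 + 867 + 241 + 952 + 838 + 780 + 269 = 4953
Divide by 8: 4953 / 8 = 619.125

619.125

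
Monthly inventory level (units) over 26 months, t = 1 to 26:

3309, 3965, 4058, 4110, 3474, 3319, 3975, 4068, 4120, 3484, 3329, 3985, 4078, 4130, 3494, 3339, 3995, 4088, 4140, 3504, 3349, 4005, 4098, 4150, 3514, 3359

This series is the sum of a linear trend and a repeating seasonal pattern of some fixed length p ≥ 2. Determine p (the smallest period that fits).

5

First differences y_{t+1} − y_t: 656, 93, 52, -636, -155, 656, 93, 52, -636, -155, 656, 93, …
The difference pattern repeats every 5 terms and not for any smaller step, so p = 5.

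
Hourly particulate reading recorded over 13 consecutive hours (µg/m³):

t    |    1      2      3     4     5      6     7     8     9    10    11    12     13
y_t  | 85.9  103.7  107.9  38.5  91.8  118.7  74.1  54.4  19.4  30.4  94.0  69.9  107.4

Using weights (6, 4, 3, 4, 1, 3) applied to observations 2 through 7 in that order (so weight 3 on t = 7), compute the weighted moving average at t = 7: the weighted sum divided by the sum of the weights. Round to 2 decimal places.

Weighted sum: 6·103.7 + 4·107.9 + 3·38.5 + 4·91.8 + 1·118.7 + 3·74.1 = 622.2 + 431.6 + 115.5 + 367.2 + 118.7 + 222.3 = 1877.5
Weight total: 6 + 4 + 3 + 4 + 1 + 3 = 21
WMA = 1877.5 / 21 = 89.40

89.40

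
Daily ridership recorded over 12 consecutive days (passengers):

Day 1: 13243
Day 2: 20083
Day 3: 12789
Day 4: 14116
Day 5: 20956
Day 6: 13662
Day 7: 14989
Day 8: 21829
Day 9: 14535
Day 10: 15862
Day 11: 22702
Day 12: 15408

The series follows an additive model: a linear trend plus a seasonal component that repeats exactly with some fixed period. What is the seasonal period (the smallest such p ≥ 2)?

First differences y_{t+1} − y_t: 6840, -7294, 1327, 6840, -7294, 1327, 6840, -7294, …
The difference pattern repeats every 3 terms and not for any smaller step, so p = 3.

3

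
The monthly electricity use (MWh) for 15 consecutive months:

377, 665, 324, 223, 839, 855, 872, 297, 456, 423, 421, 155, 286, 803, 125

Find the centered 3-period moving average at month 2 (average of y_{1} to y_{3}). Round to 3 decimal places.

455.333

Sum of periods 1–3: 377 + 665 + 324 = 1366
Divide by 3: 1366 / 3 = 455.333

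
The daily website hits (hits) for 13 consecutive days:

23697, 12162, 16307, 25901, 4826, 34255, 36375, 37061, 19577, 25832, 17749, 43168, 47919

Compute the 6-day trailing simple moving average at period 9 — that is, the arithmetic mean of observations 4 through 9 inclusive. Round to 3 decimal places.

26332.500

Sum of periods 4–9: 25901 + 4826 + 34255 + 36375 + 37061 + 19577 = 157995
Divide by 6: 157995 / 6 = 26332.500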